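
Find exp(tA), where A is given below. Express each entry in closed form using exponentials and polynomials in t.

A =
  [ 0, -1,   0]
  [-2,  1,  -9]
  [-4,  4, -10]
e^{tA} =
  [-2*t*exp(-4*t) + 2*exp(-t) - exp(-4*t), 2*t*exp(-4*t) - exp(-t) + exp(-4*t), -3*t*exp(-4*t) + exp(-t) - exp(-4*t)]
  [-8*t*exp(-4*t) + 2*exp(-t) - 2*exp(-4*t), 8*t*exp(-4*t) - exp(-t) + 2*exp(-4*t), -12*t*exp(-4*t) + exp(-t) - exp(-4*t)]
  [-4*t*exp(-4*t), 4*t*exp(-4*t), -6*t*exp(-4*t) + exp(-4*t)]

Strategy: write A = P · J · P⁻¹ where J is a Jordan canonical form, so e^{tA} = P · e^{tJ} · P⁻¹, and e^{tJ} can be computed block-by-block.

A has Jordan form
J =
  [-4,  1,  0]
  [ 0, -4,  0]
  [ 0,  0, -1]
(up to reordering of blocks).

Per-block formulas:
  For a 2×2 Jordan block J_2(-4): exp(t · J_2(-4)) = e^(-4t)·(I + t·N), where N is the 2×2 nilpotent shift.
  For a 1×1 block at λ = -1: exp(t · [-1]) = [e^(-1t)].

After assembling e^{tJ} and conjugating by P, we get:

e^{tA} =
  [-2*t*exp(-4*t) + 2*exp(-t) - exp(-4*t), 2*t*exp(-4*t) - exp(-t) + exp(-4*t), -3*t*exp(-4*t) + exp(-t) - exp(-4*t)]
  [-8*t*exp(-4*t) + 2*exp(-t) - 2*exp(-4*t), 8*t*exp(-4*t) - exp(-t) + 2*exp(-4*t), -12*t*exp(-4*t) + exp(-t) - exp(-4*t)]
  [-4*t*exp(-4*t), 4*t*exp(-4*t), -6*t*exp(-4*t) + exp(-4*t)]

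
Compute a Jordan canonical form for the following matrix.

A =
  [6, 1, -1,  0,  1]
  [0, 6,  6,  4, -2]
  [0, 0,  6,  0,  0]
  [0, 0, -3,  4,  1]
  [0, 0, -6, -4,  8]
J_2(6) ⊕ J_2(6) ⊕ J_1(6)

The characteristic polynomial is
  det(x·I − A) = x^5 - 30*x^4 + 360*x^3 - 2160*x^2 + 6480*x - 7776 = (x - 6)^5

Eigenvalues and multiplicities (the geometric multiplicity of λ is n − rank(A − λI), which equals the number of Jordan blocks for λ):
  λ = 6: algebraic multiplicity = 5, geometric multiplicity = 3

Determining the block sizes for each eigenvalue:
  λ = 6: with am = 5 and gm = 3, the partition is not yet determined (e.g. several partitions of 5 into 3 parts exist). Let N = A − (6)·I. Computing rank(N^1) = 2, rank(N^2) = 0; the number of blocks of size ≥ j is rank(N^{j−1}) − rank(N^j), giving [3, 2]. So we have 2 block(s) of size 2, 1 block(s) of size 1 → block sizes [2, 2, 1]

Assembling the blocks gives a Jordan form
J =
  [6, 1, 0, 0, 0]
  [0, 6, 0, 0, 0]
  [0, 0, 6, 1, 0]
  [0, 0, 0, 6, 0]
  [0, 0, 0, 0, 6]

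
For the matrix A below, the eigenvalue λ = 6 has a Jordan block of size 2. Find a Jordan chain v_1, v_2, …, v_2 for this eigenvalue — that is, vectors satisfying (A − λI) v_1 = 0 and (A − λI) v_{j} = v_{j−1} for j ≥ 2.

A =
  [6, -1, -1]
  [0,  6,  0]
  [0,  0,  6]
A Jordan chain for λ = 6 of length 2:
v_1 = (-1, 0, 0)ᵀ
v_2 = (0, 1, 0)ᵀ

Let N = A − (6)·I. We want v_2 with N^2 v_2 = 0 but N^1 v_2 ≠ 0; then v_{j-1} := N · v_j for j = 2, …, 2.

Pick v_2 = (0, 1, 0)ᵀ.
Then v_1 = N · v_2 = (-1, 0, 0)ᵀ.

Sanity check: (A − (6)·I) v_1 = (0, 0, 0)ᵀ = 0. ✓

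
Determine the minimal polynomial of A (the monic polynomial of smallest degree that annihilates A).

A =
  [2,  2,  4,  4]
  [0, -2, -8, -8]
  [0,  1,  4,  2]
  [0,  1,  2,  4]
x^2 - 4*x + 4

The characteristic polynomial is χ_A(x) = (x - 2)^4, so the eigenvalues are known. The minimal polynomial is
  m_A(x) = Π_λ (x − λ)^{k_λ}
where k_λ is the size of the *largest* Jordan block for λ (equivalently, the smallest k with (A − λI)^k v = 0 for every generalised eigenvector v of λ).

  λ = 2: largest Jordan block has size 2, contributing (x − 2)^2

So m_A(x) = (x - 2)^2 = x^2 - 4*x + 4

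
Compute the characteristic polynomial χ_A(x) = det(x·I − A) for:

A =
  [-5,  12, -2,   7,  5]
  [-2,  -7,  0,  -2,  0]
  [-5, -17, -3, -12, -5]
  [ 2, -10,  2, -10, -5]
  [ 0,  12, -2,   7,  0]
x^5 + 25*x^4 + 250*x^3 + 1250*x^2 + 3125*x + 3125

Expanding det(x·I − A) (e.g. by cofactor expansion or by noting that A is similar to its Jordan form J, which has the same characteristic polynomial as A) gives
  χ_A(x) = x^5 + 25*x^4 + 250*x^3 + 1250*x^2 + 3125*x + 3125
which factors as (x + 5)^5. The eigenvalues (with algebraic multiplicities) are λ = -5 with multiplicity 5.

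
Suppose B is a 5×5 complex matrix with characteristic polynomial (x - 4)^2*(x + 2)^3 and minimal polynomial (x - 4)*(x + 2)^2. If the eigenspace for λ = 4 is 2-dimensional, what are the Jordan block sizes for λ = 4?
Block sizes for λ = 4: [1, 1]

Step 1 — from the characteristic polynomial, algebraic multiplicity of λ = 4 is 2. From dim ker(B − (4)·I) = 2, there are exactly 2 Jordan blocks for λ = 4.
Step 2 — from the minimal polynomial, the factor (x − 4) tells us the largest block for λ = 4 has size 1.
Step 3 — with total size 2, 2 blocks, and largest block 1, the block sizes (in nonincreasing order) are [1, 1].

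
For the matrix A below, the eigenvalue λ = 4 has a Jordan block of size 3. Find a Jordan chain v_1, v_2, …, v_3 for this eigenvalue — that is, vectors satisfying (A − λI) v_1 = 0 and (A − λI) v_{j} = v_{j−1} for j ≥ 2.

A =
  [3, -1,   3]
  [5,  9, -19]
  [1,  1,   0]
A Jordan chain for λ = 4 of length 3:
v_1 = (-1, 1, 0)ᵀ
v_2 = (-1, 5, 1)ᵀ
v_3 = (1, 0, 0)ᵀ

Let N = A − (4)·I. We want v_3 with N^3 v_3 = 0 but N^2 v_3 ≠ 0; then v_{j-1} := N · v_j for j = 3, …, 2.

Pick v_3 = (1, 0, 0)ᵀ.
Then v_2 = N · v_3 = (-1, 5, 1)ᵀ.
Then v_1 = N · v_2 = (-1, 1, 0)ᵀ.

Sanity check: (A − (4)·I) v_1 = (0, 0, 0)ᵀ = 0. ✓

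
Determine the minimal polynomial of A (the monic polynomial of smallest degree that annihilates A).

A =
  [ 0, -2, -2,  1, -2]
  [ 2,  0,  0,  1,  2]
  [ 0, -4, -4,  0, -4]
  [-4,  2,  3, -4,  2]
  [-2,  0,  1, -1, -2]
x^3 + 6*x^2 + 12*x + 8

The characteristic polynomial is χ_A(x) = (x + 2)^5, so the eigenvalues are known. The minimal polynomial is
  m_A(x) = Π_λ (x − λ)^{k_λ}
where k_λ is the size of the *largest* Jordan block for λ (equivalently, the smallest k with (A − λI)^k v = 0 for every generalised eigenvector v of λ).

  λ = -2: largest Jordan block has size 3, contributing (x + 2)^3

So m_A(x) = (x + 2)^3 = x^3 + 6*x^2 + 12*x + 8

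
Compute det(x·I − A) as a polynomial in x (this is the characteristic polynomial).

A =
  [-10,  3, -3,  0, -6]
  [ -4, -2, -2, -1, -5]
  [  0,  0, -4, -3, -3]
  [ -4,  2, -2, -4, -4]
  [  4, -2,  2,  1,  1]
x^5 + 19*x^4 + 144*x^3 + 544*x^2 + 1024*x + 768

Expanding det(x·I − A) (e.g. by cofactor expansion or by noting that A is similar to its Jordan form J, which has the same characteristic polynomial as A) gives
  χ_A(x) = x^5 + 19*x^4 + 144*x^3 + 544*x^2 + 1024*x + 768
which factors as (x + 3)*(x + 4)^4. The eigenvalues (with algebraic multiplicities) are λ = -4 with multiplicity 4, λ = -3 with multiplicity 1.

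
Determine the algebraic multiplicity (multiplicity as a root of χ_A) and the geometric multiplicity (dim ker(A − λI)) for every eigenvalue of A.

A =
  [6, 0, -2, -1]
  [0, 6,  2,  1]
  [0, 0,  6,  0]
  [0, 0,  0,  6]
λ = 6: alg = 4, geom = 3

Step 1 — factor the characteristic polynomial to read off the algebraic multiplicities:
  χ_A(x) = (x - 6)^4

Step 2 — compute geometric multiplicities via the rank-nullity identity g(λ) = n − rank(A − λI):
  rank(A − (6)·I) = 1, so dim ker(A − (6)·I) = n − 1 = 3

Summary:
  λ = 6: algebraic multiplicity = 4, geometric multiplicity = 3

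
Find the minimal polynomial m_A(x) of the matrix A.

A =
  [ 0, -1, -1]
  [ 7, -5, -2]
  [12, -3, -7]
x^3 + 12*x^2 + 48*x + 64

The characteristic polynomial is χ_A(x) = (x + 4)^3, so the eigenvalues are known. The minimal polynomial is
  m_A(x) = Π_λ (x − λ)^{k_λ}
where k_λ is the size of the *largest* Jordan block for λ (equivalently, the smallest k with (A − λI)^k v = 0 for every generalised eigenvector v of λ).

  λ = -4: largest Jordan block has size 3, contributing (x + 4)^3

So m_A(x) = (x + 4)^3 = x^3 + 12*x^2 + 48*x + 64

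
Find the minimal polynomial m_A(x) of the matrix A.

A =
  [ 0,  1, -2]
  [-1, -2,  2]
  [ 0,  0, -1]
x^2 + 2*x + 1

The characteristic polynomial is χ_A(x) = (x + 1)^3, so the eigenvalues are known. The minimal polynomial is
  m_A(x) = Π_λ (x − λ)^{k_λ}
where k_λ is the size of the *largest* Jordan block for λ (equivalently, the smallest k with (A − λI)^k v = 0 for every generalised eigenvector v of λ).

  λ = -1: largest Jordan block has size 2, contributing (x + 1)^2

So m_A(x) = (x + 1)^2 = x^2 + 2*x + 1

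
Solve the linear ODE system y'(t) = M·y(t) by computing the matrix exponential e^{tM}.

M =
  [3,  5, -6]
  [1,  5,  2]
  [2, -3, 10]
e^{tM} =
  [t^2*exp(6*t) - 3*t*exp(6*t) + exp(6*t), -t^2*exp(6*t) + 5*t*exp(6*t), 2*t^2*exp(6*t) - 6*t*exp(6*t)]
  [t*exp(6*t), -t*exp(6*t) + exp(6*t), 2*t*exp(6*t)]
  [-t^2*exp(6*t)/2 + 2*t*exp(6*t), t^2*exp(6*t)/2 - 3*t*exp(6*t), -t^2*exp(6*t) + 4*t*exp(6*t) + exp(6*t)]

Strategy: write M = P · J · P⁻¹ where J is a Jordan canonical form, so e^{tM} = P · e^{tJ} · P⁻¹, and e^{tJ} can be computed block-by-block.

M has Jordan form
J =
  [6, 1, 0]
  [0, 6, 1]
  [0, 0, 6]
(up to reordering of blocks).

Per-block formulas:
  For a 3×3 Jordan block J_3(6): exp(t · J_3(6)) = e^(6t)·(I + t·N + (t^2/2)·N^2), where N is the 3×3 nilpotent shift.

After assembling e^{tJ} and conjugating by P, we get:

e^{tM} =
  [t^2*exp(6*t) - 3*t*exp(6*t) + exp(6*t), -t^2*exp(6*t) + 5*t*exp(6*t), 2*t^2*exp(6*t) - 6*t*exp(6*t)]
  [t*exp(6*t), -t*exp(6*t) + exp(6*t), 2*t*exp(6*t)]
  [-t^2*exp(6*t)/2 + 2*t*exp(6*t), t^2*exp(6*t)/2 - 3*t*exp(6*t), -t^2*exp(6*t) + 4*t*exp(6*t) + exp(6*t)]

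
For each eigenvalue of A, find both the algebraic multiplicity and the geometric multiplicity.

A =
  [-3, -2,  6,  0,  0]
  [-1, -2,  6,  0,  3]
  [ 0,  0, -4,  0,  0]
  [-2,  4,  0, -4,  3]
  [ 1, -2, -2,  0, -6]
λ = -4: alg = 4, geom = 3; λ = -3: alg = 1, geom = 1

Step 1 — factor the characteristic polynomial to read off the algebraic multiplicities:
  χ_A(x) = (x + 3)*(x + 4)^4

Step 2 — compute geometric multiplicities via the rank-nullity identity g(λ) = n − rank(A − λI):
  rank(A − (-4)·I) = 2, so dim ker(A − (-4)·I) = n − 2 = 3
  rank(A − (-3)·I) = 4, so dim ker(A − (-3)·I) = n − 4 = 1

Summary:
  λ = -4: algebraic multiplicity = 4, geometric multiplicity = 3
  λ = -3: algebraic multiplicity = 1, geometric multiplicity = 1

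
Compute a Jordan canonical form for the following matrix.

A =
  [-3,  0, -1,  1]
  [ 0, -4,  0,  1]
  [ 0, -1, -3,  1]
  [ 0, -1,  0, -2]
J_2(-3) ⊕ J_2(-3)

The characteristic polynomial is
  det(x·I − A) = x^4 + 12*x^3 + 54*x^2 + 108*x + 81 = (x + 3)^4

Eigenvalues and multiplicities (the geometric multiplicity of λ is n − rank(A − λI), which equals the number of Jordan blocks for λ):
  λ = -3: algebraic multiplicity = 4, geometric multiplicity = 2

Determining the block sizes for each eigenvalue:
  λ = -3: with am = 4 and gm = 2, the partition is not yet determined (e.g. several partitions of 4 into 2 parts exist). Let N = A − (-3)·I. Computing rank(N^1) = 2, rank(N^2) = 0; the number of blocks of size ≥ j is rank(N^{j−1}) − rank(N^j), giving [2, 2]. So we have 2 block(s) of size 2 → block sizes [2, 2]

Assembling the blocks gives a Jordan form
J =
  [-3,  1,  0,  0]
  [ 0, -3,  0,  0]
  [ 0,  0, -3,  1]
  [ 0,  0,  0, -3]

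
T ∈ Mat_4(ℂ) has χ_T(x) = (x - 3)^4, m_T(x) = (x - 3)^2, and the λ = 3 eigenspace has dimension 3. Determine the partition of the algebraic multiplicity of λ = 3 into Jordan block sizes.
Block sizes for λ = 3: [2, 1, 1]

Step 1 — from the characteristic polynomial, algebraic multiplicity of λ = 3 is 4. From dim ker(T − (3)·I) = 3, there are exactly 3 Jordan blocks for λ = 3.
Step 2 — from the minimal polynomial, the factor (x − 3)^2 tells us the largest block for λ = 3 has size 2.
Step 3 — with total size 4, 3 blocks, and largest block 2, the block sizes (in nonincreasing order) are [2, 1, 1].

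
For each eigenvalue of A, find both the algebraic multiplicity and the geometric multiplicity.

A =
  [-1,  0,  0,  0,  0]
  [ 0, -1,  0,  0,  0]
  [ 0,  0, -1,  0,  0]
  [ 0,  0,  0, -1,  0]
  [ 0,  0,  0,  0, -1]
λ = -1: alg = 5, geom = 5

Step 1 — factor the characteristic polynomial to read off the algebraic multiplicities:
  χ_A(x) = (x + 1)^5

Step 2 — compute geometric multiplicities via the rank-nullity identity g(λ) = n − rank(A − λI):
  rank(A − (-1)·I) = 0, so dim ker(A − (-1)·I) = n − 0 = 5

Summary:
  λ = -1: algebraic multiplicity = 5, geometric multiplicity = 5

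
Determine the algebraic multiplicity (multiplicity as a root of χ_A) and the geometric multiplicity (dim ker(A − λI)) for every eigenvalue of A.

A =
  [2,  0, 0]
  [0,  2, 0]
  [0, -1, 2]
λ = 2: alg = 3, geom = 2

Step 1 — factor the characteristic polynomial to read off the algebraic multiplicities:
  χ_A(x) = (x - 2)^3

Step 2 — compute geometric multiplicities via the rank-nullity identity g(λ) = n − rank(A − λI):
  rank(A − (2)·I) = 1, so dim ker(A − (2)·I) = n − 1 = 2

Summary:
  λ = 2: algebraic multiplicity = 3, geometric multiplicity = 2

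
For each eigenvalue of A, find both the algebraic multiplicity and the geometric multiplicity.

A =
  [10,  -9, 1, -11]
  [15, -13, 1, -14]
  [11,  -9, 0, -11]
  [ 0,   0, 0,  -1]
λ = -1: alg = 4, geom = 2

Step 1 — factor the characteristic polynomial to read off the algebraic multiplicities:
  χ_A(x) = (x + 1)^4

Step 2 — compute geometric multiplicities via the rank-nullity identity g(λ) = n − rank(A − λI):
  rank(A − (-1)·I) = 2, so dim ker(A − (-1)·I) = n − 2 = 2

Summary:
  λ = -1: algebraic multiplicity = 4, geometric multiplicity = 2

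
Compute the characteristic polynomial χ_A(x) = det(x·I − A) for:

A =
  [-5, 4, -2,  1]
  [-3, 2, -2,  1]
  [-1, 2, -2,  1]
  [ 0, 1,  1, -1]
x^4 + 6*x^3 + 13*x^2 + 12*x + 4

Expanding det(x·I − A) (e.g. by cofactor expansion or by noting that A is similar to its Jordan form J, which has the same characteristic polynomial as A) gives
  χ_A(x) = x^4 + 6*x^3 + 13*x^2 + 12*x + 4
which factors as (x + 1)^2*(x + 2)^2. The eigenvalues (with algebraic multiplicities) are λ = -2 with multiplicity 2, λ = -1 with multiplicity 2.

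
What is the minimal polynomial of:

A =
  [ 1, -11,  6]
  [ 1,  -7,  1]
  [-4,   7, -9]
x^3 + 15*x^2 + 75*x + 125

The characteristic polynomial is χ_A(x) = (x + 5)^3, so the eigenvalues are known. The minimal polynomial is
  m_A(x) = Π_λ (x − λ)^{k_λ}
where k_λ is the size of the *largest* Jordan block for λ (equivalently, the smallest k with (A − λI)^k v = 0 for every generalised eigenvector v of λ).

  λ = -5: largest Jordan block has size 3, contributing (x + 5)^3

So m_A(x) = (x + 5)^3 = x^3 + 15*x^2 + 75*x + 125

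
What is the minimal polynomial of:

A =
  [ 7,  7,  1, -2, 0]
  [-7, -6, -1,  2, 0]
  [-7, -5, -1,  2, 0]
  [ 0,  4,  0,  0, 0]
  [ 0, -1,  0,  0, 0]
x^3

The characteristic polynomial is χ_A(x) = x^5, so the eigenvalues are known. The minimal polynomial is
  m_A(x) = Π_λ (x − λ)^{k_λ}
where k_λ is the size of the *largest* Jordan block for λ (equivalently, the smallest k with (A − λI)^k v = 0 for every generalised eigenvector v of λ).

  λ = 0: largest Jordan block has size 3, contributing (x − 0)^3

So m_A(x) = x^3 = x^3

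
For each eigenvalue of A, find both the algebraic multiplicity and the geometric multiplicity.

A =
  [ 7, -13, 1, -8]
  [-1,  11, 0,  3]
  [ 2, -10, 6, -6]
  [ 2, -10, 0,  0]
λ = 6: alg = 4, geom = 2

Step 1 — factor the characteristic polynomial to read off the algebraic multiplicities:
  χ_A(x) = (x - 6)^4

Step 2 — compute geometric multiplicities via the rank-nullity identity g(λ) = n − rank(A − λI):
  rank(A − (6)·I) = 2, so dim ker(A − (6)·I) = n − 2 = 2

Summary:
  λ = 6: algebraic multiplicity = 4, geometric multiplicity = 2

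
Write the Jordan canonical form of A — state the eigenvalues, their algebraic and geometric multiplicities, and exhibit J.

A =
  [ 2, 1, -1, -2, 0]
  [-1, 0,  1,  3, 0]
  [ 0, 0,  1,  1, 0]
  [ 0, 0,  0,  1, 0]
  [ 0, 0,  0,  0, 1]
J_2(1) ⊕ J_2(1) ⊕ J_1(1)

The characteristic polynomial is
  det(x·I − A) = x^5 - 5*x^4 + 10*x^3 - 10*x^2 + 5*x - 1 = (x - 1)^5

Eigenvalues and multiplicities (the geometric multiplicity of λ is n − rank(A − λI), which equals the number of Jordan blocks for λ):
  λ = 1: algebraic multiplicity = 5, geometric multiplicity = 3

Determining the block sizes for each eigenvalue:
  λ = 1: with am = 5 and gm = 3, the partition is not yet determined (e.g. several partitions of 5 into 3 parts exist). Let N = A − (1)·I. Computing rank(N^1) = 2, rank(N^2) = 0; the number of blocks of size ≥ j is rank(N^{j−1}) − rank(N^j), giving [3, 2]. So we have 2 block(s) of size 2, 1 block(s) of size 1 → block sizes [2, 2, 1]

Assembling the blocks gives a Jordan form
J =
  [1, 1, 0, 0, 0]
  [0, 1, 0, 0, 0]
  [0, 0, 1, 1, 0]
  [0, 0, 0, 1, 0]
  [0, 0, 0, 0, 1]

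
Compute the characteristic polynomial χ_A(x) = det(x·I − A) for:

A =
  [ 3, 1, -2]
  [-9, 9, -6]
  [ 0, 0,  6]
x^3 - 18*x^2 + 108*x - 216

Expanding det(x·I − A) (e.g. by cofactor expansion or by noting that A is similar to its Jordan form J, which has the same characteristic polynomial as A) gives
  χ_A(x) = x^3 - 18*x^2 + 108*x - 216
which factors as (x - 6)^3. The eigenvalues (with algebraic multiplicities) are λ = 6 with multiplicity 3.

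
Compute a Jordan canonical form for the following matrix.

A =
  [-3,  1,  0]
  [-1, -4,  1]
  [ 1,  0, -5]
J_3(-4)

The characteristic polynomial is
  det(x·I − A) = x^3 + 12*x^2 + 48*x + 64 = (x + 4)^3

Eigenvalues and multiplicities (the geometric multiplicity of λ is n − rank(A − λI), which equals the number of Jordan blocks for λ):
  λ = -4: algebraic multiplicity = 3, geometric multiplicity = 1

Determining the block sizes for each eigenvalue:
  λ = -4: one block (gm = 1), so the single block has size am = 3 → block sizes [3]

Assembling the blocks gives a Jordan form
J =
  [-4,  1,  0]
  [ 0, -4,  1]
  [ 0,  0, -4]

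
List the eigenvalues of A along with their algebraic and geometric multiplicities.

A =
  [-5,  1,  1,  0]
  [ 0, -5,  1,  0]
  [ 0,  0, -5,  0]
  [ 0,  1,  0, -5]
λ = -5: alg = 4, geom = 2

Step 1 — factor the characteristic polynomial to read off the algebraic multiplicities:
  χ_A(x) = (x + 5)^4

Step 2 — compute geometric multiplicities via the rank-nullity identity g(λ) = n − rank(A − λI):
  rank(A − (-5)·I) = 2, so dim ker(A − (-5)·I) = n − 2 = 2

Summary:
  λ = -5: algebraic multiplicity = 4, geometric multiplicity = 2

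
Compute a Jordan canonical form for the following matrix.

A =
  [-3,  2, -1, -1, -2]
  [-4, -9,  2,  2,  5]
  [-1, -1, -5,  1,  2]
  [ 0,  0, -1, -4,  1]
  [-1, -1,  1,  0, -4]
J_3(-5) ⊕ J_2(-5)

The characteristic polynomial is
  det(x·I − A) = x^5 + 25*x^4 + 250*x^3 + 1250*x^2 + 3125*x + 3125 = (x + 5)^5

Eigenvalues and multiplicities (the geometric multiplicity of λ is n − rank(A − λI), which equals the number of Jordan blocks for λ):
  λ = -5: algebraic multiplicity = 5, geometric multiplicity = 2

Determining the block sizes for each eigenvalue:
  λ = -5: with am = 5 and gm = 2, the partition is not yet determined (e.g. several partitions of 5 into 2 parts exist). Let N = A − (-5)·I. Computing rank(N^1) = 3, rank(N^2) = 1, rank(N^3) = 0; the number of blocks of size ≥ j is rank(N^{j−1}) − rank(N^j), giving [2, 2, 1]. So we have 1 block(s) of size 3, 1 block(s) of size 2 → block sizes [3, 2]

Assembling the blocks gives a Jordan form
J =
  [-5,  1,  0,  0,  0]
  [ 0, -5,  1,  0,  0]
  [ 0,  0, -5,  0,  0]
  [ 0,  0,  0, -5,  1]
  [ 0,  0,  0,  0, -5]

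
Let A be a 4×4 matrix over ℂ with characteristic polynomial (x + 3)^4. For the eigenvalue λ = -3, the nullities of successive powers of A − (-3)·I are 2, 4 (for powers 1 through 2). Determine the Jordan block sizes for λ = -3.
Block sizes for λ = -3: [2, 2]

From the dimensions of kernels of powers, the number of Jordan blocks of size at least j is d_j − d_{j−1} where d_j = dim ker(N^j) (with d_0 = 0). Computing the differences gives [2, 2].
The number of blocks of size exactly k is (#blocks of size ≥ k) − (#blocks of size ≥ k + 1), so the partition is: 2 block(s) of size 2.
In nonincreasing order the block sizes are [2, 2].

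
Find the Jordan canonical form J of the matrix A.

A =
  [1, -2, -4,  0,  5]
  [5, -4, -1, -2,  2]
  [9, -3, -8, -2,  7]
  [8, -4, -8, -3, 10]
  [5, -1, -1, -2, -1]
J_3(-3) ⊕ J_1(-3) ⊕ J_1(-3)

The characteristic polynomial is
  det(x·I − A) = x^5 + 15*x^4 + 90*x^3 + 270*x^2 + 405*x + 243 = (x + 3)^5

Eigenvalues and multiplicities (the geometric multiplicity of λ is n − rank(A − λI), which equals the number of Jordan blocks for λ):
  λ = -3: algebraic multiplicity = 5, geometric multiplicity = 3

Determining the block sizes for each eigenvalue:
  λ = -3: with am = 5 and gm = 3, the partition is not yet determined (e.g. several partitions of 5 into 3 parts exist). Let N = A − (-3)·I. Computing rank(N^1) = 2, rank(N^2) = 1, rank(N^3) = 0; the number of blocks of size ≥ j is rank(N^{j−1}) − rank(N^j), giving [3, 1, 1]. So we have 1 block(s) of size 3, 2 block(s) of size 1 → block sizes [3, 1, 1]

Assembling the blocks gives a Jordan form
J =
  [-3,  1,  0,  0,  0]
  [ 0, -3,  1,  0,  0]
  [ 0,  0, -3,  0,  0]
  [ 0,  0,  0, -3,  0]
  [ 0,  0,  0,  0, -3]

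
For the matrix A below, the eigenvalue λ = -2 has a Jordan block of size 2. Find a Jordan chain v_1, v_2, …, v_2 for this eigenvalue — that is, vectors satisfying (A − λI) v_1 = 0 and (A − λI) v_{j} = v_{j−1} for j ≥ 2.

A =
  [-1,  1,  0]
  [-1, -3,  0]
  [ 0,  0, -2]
A Jordan chain for λ = -2 of length 2:
v_1 = (1, -1, 0)ᵀ
v_2 = (1, 0, 0)ᵀ

Let N = A − (-2)·I. We want v_2 with N^2 v_2 = 0 but N^1 v_2 ≠ 0; then v_{j-1} := N · v_j for j = 2, …, 2.

Pick v_2 = (1, 0, 0)ᵀ.
Then v_1 = N · v_2 = (1, -1, 0)ᵀ.

Sanity check: (A − (-2)·I) v_1 = (0, 0, 0)ᵀ = 0. ✓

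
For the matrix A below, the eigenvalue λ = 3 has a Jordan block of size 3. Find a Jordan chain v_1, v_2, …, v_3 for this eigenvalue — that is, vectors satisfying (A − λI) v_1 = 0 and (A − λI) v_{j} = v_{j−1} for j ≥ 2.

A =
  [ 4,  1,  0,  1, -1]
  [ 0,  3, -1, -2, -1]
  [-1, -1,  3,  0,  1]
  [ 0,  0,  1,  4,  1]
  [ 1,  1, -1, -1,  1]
A Jordan chain for λ = 3 of length 3:
v_1 = (1, -1, 0, 0, 0)ᵀ
v_2 = (0, -1, 0, 1, -1)ᵀ
v_3 = (0, 0, 1, 0, 0)ᵀ

Let N = A − (3)·I. We want v_3 with N^3 v_3 = 0 but N^2 v_3 ≠ 0; then v_{j-1} := N · v_j for j = 3, …, 2.

Pick v_3 = (0, 0, 1, 0, 0)ᵀ.
Then v_2 = N · v_3 = (0, -1, 0, 1, -1)ᵀ.
Then v_1 = N · v_2 = (1, -1, 0, 0, 0)ᵀ.

Sanity check: (A − (3)·I) v_1 = (0, 0, 0, 0, 0)ᵀ = 0. ✓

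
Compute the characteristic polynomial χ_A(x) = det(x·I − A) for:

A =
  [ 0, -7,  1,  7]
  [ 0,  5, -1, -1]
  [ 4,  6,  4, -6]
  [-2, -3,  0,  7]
x^4 - 16*x^3 + 96*x^2 - 256*x + 256

Expanding det(x·I − A) (e.g. by cofactor expansion or by noting that A is similar to its Jordan form J, which has the same characteristic polynomial as A) gives
  χ_A(x) = x^4 - 16*x^3 + 96*x^2 - 256*x + 256
which factors as (x - 4)^4. The eigenvalues (with algebraic multiplicities) are λ = 4 with multiplicity 4.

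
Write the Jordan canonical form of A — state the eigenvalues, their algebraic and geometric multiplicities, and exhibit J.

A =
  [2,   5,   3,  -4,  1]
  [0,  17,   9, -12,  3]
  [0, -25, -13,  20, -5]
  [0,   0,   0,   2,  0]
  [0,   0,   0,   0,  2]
J_2(2) ⊕ J_1(2) ⊕ J_1(2) ⊕ J_1(2)

The characteristic polynomial is
  det(x·I − A) = x^5 - 10*x^4 + 40*x^3 - 80*x^2 + 80*x - 32 = (x - 2)^5

Eigenvalues and multiplicities (the geometric multiplicity of λ is n − rank(A − λI), which equals the number of Jordan blocks for λ):
  λ = 2: algebraic multiplicity = 5, geometric multiplicity = 4

Determining the block sizes for each eigenvalue:
  λ = 2: 4 blocks summing to 5 forces exactly one block of size 2 and the rest size 1 → block sizes [2, 1, 1, 1]

Assembling the blocks gives a Jordan form
J =
  [2, 1, 0, 0, 0]
  [0, 2, 0, 0, 0]
  [0, 0, 2, 0, 0]
  [0, 0, 0, 2, 0]
  [0, 0, 0, 0, 2]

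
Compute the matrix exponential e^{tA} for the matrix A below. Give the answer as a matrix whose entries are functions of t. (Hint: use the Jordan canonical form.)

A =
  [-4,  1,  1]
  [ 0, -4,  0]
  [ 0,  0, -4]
e^{tA} =
  [exp(-4*t), t*exp(-4*t), t*exp(-4*t)]
  [0, exp(-4*t), 0]
  [0, 0, exp(-4*t)]

Strategy: write A = P · J · P⁻¹ where J is a Jordan canonical form, so e^{tA} = P · e^{tJ} · P⁻¹, and e^{tJ} can be computed block-by-block.

A has Jordan form
J =
  [-4,  1,  0]
  [ 0, -4,  0]
  [ 0,  0, -4]
(up to reordering of blocks).

Per-block formulas:
  For a 2×2 Jordan block J_2(-4): exp(t · J_2(-4)) = e^(-4t)·(I + t·N), where N is the 2×2 nilpotent shift.
  For a 1×1 block at λ = -4: exp(t · [-4]) = [e^(-4t)].

After assembling e^{tJ} and conjugating by P, we get:

e^{tA} =
  [exp(-4*t), t*exp(-4*t), t*exp(-4*t)]
  [0, exp(-4*t), 0]
  [0, 0, exp(-4*t)]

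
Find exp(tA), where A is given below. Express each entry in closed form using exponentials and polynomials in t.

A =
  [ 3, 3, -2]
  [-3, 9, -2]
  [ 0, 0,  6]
e^{tA} =
  [-3*t*exp(6*t) + exp(6*t), 3*t*exp(6*t), -2*t*exp(6*t)]
  [-3*t*exp(6*t), 3*t*exp(6*t) + exp(6*t), -2*t*exp(6*t)]
  [0, 0, exp(6*t)]

Strategy: write A = P · J · P⁻¹ where J is a Jordan canonical form, so e^{tA} = P · e^{tJ} · P⁻¹, and e^{tJ} can be computed block-by-block.

A has Jordan form
J =
  [6, 1, 0]
  [0, 6, 0]
  [0, 0, 6]
(up to reordering of blocks).

Per-block formulas:
  For a 1×1 block at λ = 6: exp(t · [6]) = [e^(6t)].
  For a 2×2 Jordan block J_2(6): exp(t · J_2(6)) = e^(6t)·(I + t·N), where N is the 2×2 nilpotent shift.

After assembling e^{tJ} and conjugating by P, we get:

e^{tA} =
  [-3*t*exp(6*t) + exp(6*t), 3*t*exp(6*t), -2*t*exp(6*t)]
  [-3*t*exp(6*t), 3*t*exp(6*t) + exp(6*t), -2*t*exp(6*t)]
  [0, 0, exp(6*t)]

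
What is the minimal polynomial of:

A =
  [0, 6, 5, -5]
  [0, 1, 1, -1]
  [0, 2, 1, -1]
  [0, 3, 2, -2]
x^3

The characteristic polynomial is χ_A(x) = x^4, so the eigenvalues are known. The minimal polynomial is
  m_A(x) = Π_λ (x − λ)^{k_λ}
where k_λ is the size of the *largest* Jordan block for λ (equivalently, the smallest k with (A − λI)^k v = 0 for every generalised eigenvector v of λ).

  λ = 0: largest Jordan block has size 3, contributing (x − 0)^3

So m_A(x) = x^3 = x^3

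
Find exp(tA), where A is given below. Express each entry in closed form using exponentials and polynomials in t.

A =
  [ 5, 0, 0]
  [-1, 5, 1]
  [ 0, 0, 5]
e^{tA} =
  [exp(5*t), 0, 0]
  [-t*exp(5*t), exp(5*t), t*exp(5*t)]
  [0, 0, exp(5*t)]

Strategy: write A = P · J · P⁻¹ where J is a Jordan canonical form, so e^{tA} = P · e^{tJ} · P⁻¹, and e^{tJ} can be computed block-by-block.

A has Jordan form
J =
  [5, 1, 0]
  [0, 5, 0]
  [0, 0, 5]
(up to reordering of blocks).

Per-block formulas:
  For a 2×2 Jordan block J_2(5): exp(t · J_2(5)) = e^(5t)·(I + t·N), where N is the 2×2 nilpotent shift.
  For a 1×1 block at λ = 5: exp(t · [5]) = [e^(5t)].

After assembling e^{tJ} and conjugating by P, we get:

e^{tA} =
  [exp(5*t), 0, 0]
  [-t*exp(5*t), exp(5*t), t*exp(5*t)]
  [0, 0, exp(5*t)]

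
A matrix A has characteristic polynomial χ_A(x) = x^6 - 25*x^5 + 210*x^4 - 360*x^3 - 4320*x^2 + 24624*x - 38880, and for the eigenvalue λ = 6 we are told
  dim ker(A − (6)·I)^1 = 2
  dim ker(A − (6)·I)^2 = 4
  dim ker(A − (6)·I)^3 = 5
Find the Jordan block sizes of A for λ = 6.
Block sizes for λ = 6: [3, 2]

From the dimensions of kernels of powers, the number of Jordan blocks of size at least j is d_j − d_{j−1} where d_j = dim ker(N^j) (with d_0 = 0). Computing the differences gives [2, 2, 1].
The number of blocks of size exactly k is (#blocks of size ≥ k) − (#blocks of size ≥ k + 1), so the partition is: 1 block(s) of size 2, 1 block(s) of size 3.
In nonincreasing order the block sizes are [3, 2].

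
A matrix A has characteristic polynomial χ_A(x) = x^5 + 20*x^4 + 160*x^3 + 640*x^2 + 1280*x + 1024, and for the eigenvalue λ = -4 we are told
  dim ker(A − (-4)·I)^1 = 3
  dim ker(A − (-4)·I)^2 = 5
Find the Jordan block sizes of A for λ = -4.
Block sizes for λ = -4: [2, 2, 1]

From the dimensions of kernels of powers, the number of Jordan blocks of size at least j is d_j − d_{j−1} where d_j = dim ker(N^j) (with d_0 = 0). Computing the differences gives [3, 2].
The number of blocks of size exactly k is (#blocks of size ≥ k) − (#blocks of size ≥ k + 1), so the partition is: 1 block(s) of size 1, 2 block(s) of size 2.
In nonincreasing order the block sizes are [2, 2, 1].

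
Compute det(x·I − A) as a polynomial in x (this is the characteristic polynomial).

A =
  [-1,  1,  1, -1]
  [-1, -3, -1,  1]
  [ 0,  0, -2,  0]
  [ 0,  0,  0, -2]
x^4 + 8*x^3 + 24*x^2 + 32*x + 16

Expanding det(x·I − A) (e.g. by cofactor expansion or by noting that A is similar to its Jordan form J, which has the same characteristic polynomial as A) gives
  χ_A(x) = x^4 + 8*x^3 + 24*x^2 + 32*x + 16
which factors as (x + 2)^4. The eigenvalues (with algebraic multiplicities) are λ = -2 with multiplicity 4.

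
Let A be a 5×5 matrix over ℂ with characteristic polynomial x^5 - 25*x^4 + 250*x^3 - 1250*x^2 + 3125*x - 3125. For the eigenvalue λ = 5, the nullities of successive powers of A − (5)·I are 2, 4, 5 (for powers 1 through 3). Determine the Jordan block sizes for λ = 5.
Block sizes for λ = 5: [3, 2]

From the dimensions of kernels of powers, the number of Jordan blocks of size at least j is d_j − d_{j−1} where d_j = dim ker(N^j) (with d_0 = 0). Computing the differences gives [2, 2, 1].
The number of blocks of size exactly k is (#blocks of size ≥ k) − (#blocks of size ≥ k + 1), so the partition is: 1 block(s) of size 2, 1 block(s) of size 3.
In nonincreasing order the block sizes are [3, 2].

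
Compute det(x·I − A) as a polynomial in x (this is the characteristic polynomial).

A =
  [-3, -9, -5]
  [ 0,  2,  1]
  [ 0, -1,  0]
x^3 + x^2 - 5*x + 3

Expanding det(x·I − A) (e.g. by cofactor expansion or by noting that A is similar to its Jordan form J, which has the same characteristic polynomial as A) gives
  χ_A(x) = x^3 + x^2 - 5*x + 3
which factors as (x - 1)^2*(x + 3). The eigenvalues (with algebraic multiplicities) are λ = -3 with multiplicity 1, λ = 1 with multiplicity 2.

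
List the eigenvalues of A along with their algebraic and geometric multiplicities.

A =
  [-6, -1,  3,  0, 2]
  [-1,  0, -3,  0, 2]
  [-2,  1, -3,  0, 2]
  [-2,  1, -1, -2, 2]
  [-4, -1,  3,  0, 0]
λ = -3: alg = 1, geom = 1; λ = -2: alg = 4, geom = 3

Step 1 — factor the characteristic polynomial to read off the algebraic multiplicities:
  χ_A(x) = (x + 2)^4*(x + 3)

Step 2 — compute geometric multiplicities via the rank-nullity identity g(λ) = n − rank(A − λI):
  rank(A − (-3)·I) = 4, so dim ker(A − (-3)·I) = n − 4 = 1
  rank(A − (-2)·I) = 2, so dim ker(A − (-2)·I) = n − 2 = 3

Summary:
  λ = -3: algebraic multiplicity = 1, geometric multiplicity = 1
  λ = -2: algebraic multiplicity = 4, geometric multiplicity = 3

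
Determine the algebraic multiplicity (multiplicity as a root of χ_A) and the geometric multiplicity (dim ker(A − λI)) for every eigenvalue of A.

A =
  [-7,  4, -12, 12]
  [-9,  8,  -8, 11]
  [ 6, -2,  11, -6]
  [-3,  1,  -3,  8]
λ = 5: alg = 4, geom = 2

Step 1 — factor the characteristic polynomial to read off the algebraic multiplicities:
  χ_A(x) = (x - 5)^4

Step 2 — compute geometric multiplicities via the rank-nullity identity g(λ) = n − rank(A − λI):
  rank(A − (5)·I) = 2, so dim ker(A − (5)·I) = n − 2 = 2

Summary:
  λ = 5: algebraic multiplicity = 4, geometric multiplicity = 2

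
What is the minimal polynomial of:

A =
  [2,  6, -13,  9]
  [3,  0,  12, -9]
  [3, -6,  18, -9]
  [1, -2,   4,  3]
x^3 - 17*x^2 + 96*x - 180

The characteristic polynomial is χ_A(x) = (x - 6)^3*(x - 5), so the eigenvalues are known. The minimal polynomial is
  m_A(x) = Π_λ (x − λ)^{k_λ}
where k_λ is the size of the *largest* Jordan block for λ (equivalently, the smallest k with (A − λI)^k v = 0 for every generalised eigenvector v of λ).

  λ = 5: largest Jordan block has size 1, contributing (x − 5)
  λ = 6: largest Jordan block has size 2, contributing (x − 6)^2

So m_A(x) = (x - 6)^2*(x - 5) = x^3 - 17*x^2 + 96*x - 180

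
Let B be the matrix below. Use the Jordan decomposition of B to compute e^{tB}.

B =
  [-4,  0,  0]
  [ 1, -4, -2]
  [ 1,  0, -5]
e^{tB} =
  [exp(-4*t), 0, 0]
  [-t*exp(-4*t) + 2*exp(-4*t) - 2*exp(-5*t), exp(-4*t), -2*exp(-4*t) + 2*exp(-5*t)]
  [exp(-4*t) - exp(-5*t), 0, exp(-5*t)]

Strategy: write B = P · J · P⁻¹ where J is a Jordan canonical form, so e^{tB} = P · e^{tJ} · P⁻¹, and e^{tJ} can be computed block-by-block.

B has Jordan form
J =
  [-5,  0,  0]
  [ 0, -4,  1]
  [ 0,  0, -4]
(up to reordering of blocks).

Per-block formulas:
  For a 2×2 Jordan block J_2(-4): exp(t · J_2(-4)) = e^(-4t)·(I + t·N), where N is the 2×2 nilpotent shift.
  For a 1×1 block at λ = -5: exp(t · [-5]) = [e^(-5t)].

After assembling e^{tJ} and conjugating by P, we get:

e^{tB} =
  [exp(-4*t), 0, 0]
  [-t*exp(-4*t) + 2*exp(-4*t) - 2*exp(-5*t), exp(-4*t), -2*exp(-4*t) + 2*exp(-5*t)]
  [exp(-4*t) - exp(-5*t), 0, exp(-5*t)]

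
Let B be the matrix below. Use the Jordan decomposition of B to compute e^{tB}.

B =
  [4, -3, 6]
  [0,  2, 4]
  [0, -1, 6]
e^{tB} =
  [exp(4*t), -3*t*exp(4*t), 6*t*exp(4*t)]
  [0, -2*t*exp(4*t) + exp(4*t), 4*t*exp(4*t)]
  [0, -t*exp(4*t), 2*t*exp(4*t) + exp(4*t)]

Strategy: write B = P · J · P⁻¹ where J is a Jordan canonical form, so e^{tB} = P · e^{tJ} · P⁻¹, and e^{tJ} can be computed block-by-block.

B has Jordan form
J =
  [4, 1, 0]
  [0, 4, 0]
  [0, 0, 4]
(up to reordering of blocks).

Per-block formulas:
  For a 1×1 block at λ = 4: exp(t · [4]) = [e^(4t)].
  For a 2×2 Jordan block J_2(4): exp(t · J_2(4)) = e^(4t)·(I + t·N), where N is the 2×2 nilpotent shift.

After assembling e^{tJ} and conjugating by P, we get:

e^{tB} =
  [exp(4*t), -3*t*exp(4*t), 6*t*exp(4*t)]
  [0, -2*t*exp(4*t) + exp(4*t), 4*t*exp(4*t)]
  [0, -t*exp(4*t), 2*t*exp(4*t) + exp(4*t)]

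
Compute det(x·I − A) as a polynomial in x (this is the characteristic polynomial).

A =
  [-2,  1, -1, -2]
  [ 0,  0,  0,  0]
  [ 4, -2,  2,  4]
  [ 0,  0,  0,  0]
x^4

Expanding det(x·I − A) (e.g. by cofactor expansion or by noting that A is similar to its Jordan form J, which has the same characteristic polynomial as A) gives
  χ_A(x) = x^4
which factors as x^4. The eigenvalues (with algebraic multiplicities) are λ = 0 with multiplicity 4.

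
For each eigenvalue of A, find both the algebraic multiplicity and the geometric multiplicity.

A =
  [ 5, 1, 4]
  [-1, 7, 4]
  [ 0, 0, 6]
λ = 6: alg = 3, geom = 2

Step 1 — factor the characteristic polynomial to read off the algebraic multiplicities:
  χ_A(x) = (x - 6)^3

Step 2 — compute geometric multiplicities via the rank-nullity identity g(λ) = n − rank(A − λI):
  rank(A − (6)·I) = 1, so dim ker(A − (6)·I) = n − 1 = 2

Summary:
  λ = 6: algebraic multiplicity = 3, geometric multiplicity = 2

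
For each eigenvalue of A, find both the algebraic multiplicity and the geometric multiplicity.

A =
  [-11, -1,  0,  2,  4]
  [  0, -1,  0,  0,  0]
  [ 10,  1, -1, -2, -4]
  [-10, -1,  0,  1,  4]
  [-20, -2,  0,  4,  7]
λ = -1: alg = 5, geom = 4

Step 1 — factor the characteristic polynomial to read off the algebraic multiplicities:
  χ_A(x) = (x + 1)^5

Step 2 — compute geometric multiplicities via the rank-nullity identity g(λ) = n − rank(A − λI):
  rank(A − (-1)·I) = 1, so dim ker(A − (-1)·I) = n − 1 = 4

Summary:
  λ = -1: algebraic multiplicity = 5, geometric multiplicity = 4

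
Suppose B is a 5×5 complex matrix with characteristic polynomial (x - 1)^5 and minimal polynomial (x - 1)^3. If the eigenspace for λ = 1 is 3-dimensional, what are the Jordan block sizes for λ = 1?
Block sizes for λ = 1: [3, 1, 1]

Step 1 — from the characteristic polynomial, algebraic multiplicity of λ = 1 is 5. From dim ker(B − (1)·I) = 3, there are exactly 3 Jordan blocks for λ = 1.
Step 2 — from the minimal polynomial, the factor (x − 1)^3 tells us the largest block for λ = 1 has size 3.
Step 3 — with total size 5, 3 blocks, and largest block 3, the block sizes (in nonincreasing order) are [3, 1, 1].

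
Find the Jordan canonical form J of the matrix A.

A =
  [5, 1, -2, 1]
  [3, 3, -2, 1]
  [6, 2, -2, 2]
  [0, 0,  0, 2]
J_2(2) ⊕ J_1(2) ⊕ J_1(2)

The characteristic polynomial is
  det(x·I − A) = x^4 - 8*x^3 + 24*x^2 - 32*x + 16 = (x - 2)^4

Eigenvalues and multiplicities (the geometric multiplicity of λ is n − rank(A − λI), which equals the number of Jordan blocks for λ):
  λ = 2: algebraic multiplicity = 4, geometric multiplicity = 3

Determining the block sizes for each eigenvalue:
  λ = 2: 3 blocks summing to 4 forces exactly one block of size 2 and the rest size 1 → block sizes [2, 1, 1]

Assembling the blocks gives a Jordan form
J =
  [2, 1, 0, 0]
  [0, 2, 0, 0]
  [0, 0, 2, 0]
  [0, 0, 0, 2]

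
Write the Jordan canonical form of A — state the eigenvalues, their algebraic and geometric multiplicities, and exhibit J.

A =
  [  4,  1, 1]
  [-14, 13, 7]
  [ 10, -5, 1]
J_2(6) ⊕ J_1(6)

The characteristic polynomial is
  det(x·I − A) = x^3 - 18*x^2 + 108*x - 216 = (x - 6)^3

Eigenvalues and multiplicities (the geometric multiplicity of λ is n − rank(A − λI), which equals the number of Jordan blocks for λ):
  λ = 6: algebraic multiplicity = 3, geometric multiplicity = 2

Determining the block sizes for each eigenvalue:
  λ = 6: 2 blocks summing to 3 forces exactly one block of size 2 and the rest size 1 → block sizes [2, 1]

Assembling the blocks gives a Jordan form
J =
  [6, 1, 0]
  [0, 6, 0]
  [0, 0, 6]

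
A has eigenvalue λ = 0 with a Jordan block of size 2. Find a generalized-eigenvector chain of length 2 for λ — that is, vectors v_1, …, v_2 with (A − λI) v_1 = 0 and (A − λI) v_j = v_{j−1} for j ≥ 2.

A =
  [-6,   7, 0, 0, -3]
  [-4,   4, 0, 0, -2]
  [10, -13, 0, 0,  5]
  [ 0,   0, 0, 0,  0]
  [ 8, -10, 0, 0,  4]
A Jordan chain for λ = 0 of length 2:
v_1 = (1, 0, -3, 0, -2)ᵀ
v_2 = (1, 1, 0, 0, 0)ᵀ

Let N = A − (0)·I. We want v_2 with N^2 v_2 = 0 but N^1 v_2 ≠ 0; then v_{j-1} := N · v_j for j = 2, …, 2.

Pick v_2 = (1, 1, 0, 0, 0)ᵀ.
Then v_1 = N · v_2 = (1, 0, -3, 0, -2)ᵀ.

Sanity check: (A − (0)·I) v_1 = (0, 0, 0, 0, 0)ᵀ = 0. ✓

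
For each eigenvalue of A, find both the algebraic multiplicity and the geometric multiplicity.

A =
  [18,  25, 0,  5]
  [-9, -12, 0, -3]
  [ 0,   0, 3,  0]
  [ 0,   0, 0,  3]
λ = 3: alg = 4, geom = 3

Step 1 — factor the characteristic polynomial to read off the algebraic multiplicities:
  χ_A(x) = (x - 3)^4

Step 2 — compute geometric multiplicities via the rank-nullity identity g(λ) = n − rank(A − λI):
  rank(A − (3)·I) = 1, so dim ker(A − (3)·I) = n − 1 = 3

Summary:
  λ = 3: algebraic multiplicity = 4, geometric multiplicity = 3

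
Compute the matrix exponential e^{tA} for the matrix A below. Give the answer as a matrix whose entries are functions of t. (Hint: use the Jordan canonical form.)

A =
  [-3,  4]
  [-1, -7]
e^{tA} =
  [2*t*exp(-5*t) + exp(-5*t), 4*t*exp(-5*t)]
  [-t*exp(-5*t), -2*t*exp(-5*t) + exp(-5*t)]

Strategy: write A = P · J · P⁻¹ where J is a Jordan canonical form, so e^{tA} = P · e^{tJ} · P⁻¹, and e^{tJ} can be computed block-by-block.

A has Jordan form
J =
  [-5,  1]
  [ 0, -5]
(up to reordering of blocks).

Per-block formulas:
  For a 2×2 Jordan block J_2(-5): exp(t · J_2(-5)) = e^(-5t)·(I + t·N), where N is the 2×2 nilpotent shift.

After assembling e^{tJ} and conjugating by P, we get:

e^{tA} =
  [2*t*exp(-5*t) + exp(-5*t), 4*t*exp(-5*t)]
  [-t*exp(-5*t), -2*t*exp(-5*t) + exp(-5*t)]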